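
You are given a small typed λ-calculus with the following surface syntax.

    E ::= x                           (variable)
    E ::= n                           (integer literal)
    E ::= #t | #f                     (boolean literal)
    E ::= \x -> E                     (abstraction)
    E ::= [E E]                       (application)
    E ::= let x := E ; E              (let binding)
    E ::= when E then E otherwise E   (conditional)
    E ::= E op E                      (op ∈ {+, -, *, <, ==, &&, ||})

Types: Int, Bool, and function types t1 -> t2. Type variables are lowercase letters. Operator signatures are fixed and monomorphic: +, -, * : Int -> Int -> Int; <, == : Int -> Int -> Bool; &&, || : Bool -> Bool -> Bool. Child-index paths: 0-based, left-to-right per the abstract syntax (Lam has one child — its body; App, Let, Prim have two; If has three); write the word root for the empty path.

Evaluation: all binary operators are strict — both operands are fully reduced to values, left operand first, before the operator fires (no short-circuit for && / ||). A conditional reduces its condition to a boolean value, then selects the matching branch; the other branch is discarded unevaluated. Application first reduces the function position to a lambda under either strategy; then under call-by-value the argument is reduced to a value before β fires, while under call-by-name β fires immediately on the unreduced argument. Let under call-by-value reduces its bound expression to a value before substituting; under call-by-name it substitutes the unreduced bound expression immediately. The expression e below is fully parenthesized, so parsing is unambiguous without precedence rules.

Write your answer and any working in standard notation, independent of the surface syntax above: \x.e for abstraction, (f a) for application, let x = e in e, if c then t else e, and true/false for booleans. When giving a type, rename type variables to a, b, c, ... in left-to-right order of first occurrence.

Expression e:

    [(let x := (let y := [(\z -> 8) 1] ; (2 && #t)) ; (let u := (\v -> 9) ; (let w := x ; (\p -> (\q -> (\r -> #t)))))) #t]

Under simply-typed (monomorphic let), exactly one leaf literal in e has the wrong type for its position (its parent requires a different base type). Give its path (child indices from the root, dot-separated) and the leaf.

Derivation:
\z._ : a -> Int
  unify a -> Int ~ Int -> b
  unify a ~ Int
  unify Int ~ b
_ _ : Int
let y : Int
  unify Int ~ Bool
  FAIL: mismatch Int ~ Bool

Answer: 0.0.1.0 : 2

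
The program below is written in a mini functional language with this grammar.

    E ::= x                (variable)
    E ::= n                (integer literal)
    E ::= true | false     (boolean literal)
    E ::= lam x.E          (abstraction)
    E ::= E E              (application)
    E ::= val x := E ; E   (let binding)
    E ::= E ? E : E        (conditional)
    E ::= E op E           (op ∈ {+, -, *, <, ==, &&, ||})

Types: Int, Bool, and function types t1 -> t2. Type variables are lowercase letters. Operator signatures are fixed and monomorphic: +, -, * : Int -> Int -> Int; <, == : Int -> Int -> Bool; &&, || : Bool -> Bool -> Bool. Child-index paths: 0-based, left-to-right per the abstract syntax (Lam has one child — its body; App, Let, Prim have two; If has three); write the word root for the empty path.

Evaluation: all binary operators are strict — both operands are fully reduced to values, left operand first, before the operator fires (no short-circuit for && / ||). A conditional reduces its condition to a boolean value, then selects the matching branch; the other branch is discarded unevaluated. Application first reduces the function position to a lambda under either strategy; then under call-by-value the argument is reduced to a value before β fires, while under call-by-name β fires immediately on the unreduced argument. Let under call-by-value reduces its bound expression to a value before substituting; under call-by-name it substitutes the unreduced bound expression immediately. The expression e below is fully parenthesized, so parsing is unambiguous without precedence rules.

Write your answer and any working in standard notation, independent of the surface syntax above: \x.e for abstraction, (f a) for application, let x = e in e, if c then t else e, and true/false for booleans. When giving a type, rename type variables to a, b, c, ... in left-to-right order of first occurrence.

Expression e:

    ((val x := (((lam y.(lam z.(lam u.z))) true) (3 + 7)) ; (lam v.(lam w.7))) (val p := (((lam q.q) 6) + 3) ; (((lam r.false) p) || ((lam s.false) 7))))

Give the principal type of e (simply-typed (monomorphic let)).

Answer: a -> Int

Derivation:
z : b
\u._ : c -> b
\z._ : b -> c -> b
\y._ : a -> b -> c -> b
  unify a -> b -> c -> b ~ Bool -> d
  unify a ~ Bool
  unify b -> c -> b ~ d
_ _ : b -> c -> b
  unify Int ~ Int
  unify Int ~ Int
  unify b -> c -> b ~ Int -> e
  unify b ~ Int
  unify c -> Int ~ e
_ _ : c -> Int
let x : c -> Int
\w._ : g -> Int
\v._ : f -> g -> Int
q : h
\q._ : h -> h
  unify h -> h ~ Int -> i
  unify h ~ Int
  unify Int ~ i
_ _ : Int
  unify Int ~ Int
  unify Int ~ Int
let p : Int
\r._ : j -> Bool
p : Int
  unify j -> Bool ~ Int -> k
  unify j ~ Int
  unify Bool ~ k
_ _ : Bool
  unify Bool ~ Bool
\s._ : l -> Bool
  unify l -> Bool ~ Int -> m
  unify l ~ Int
  unify Bool ~ m
_ _ : Bool
  unify Bool ~ Bool
  unify f -> g -> Int ~ Bool -> n
  unify f ~ Bool
  unify g -> Int ~ n
_ _ : g -> Int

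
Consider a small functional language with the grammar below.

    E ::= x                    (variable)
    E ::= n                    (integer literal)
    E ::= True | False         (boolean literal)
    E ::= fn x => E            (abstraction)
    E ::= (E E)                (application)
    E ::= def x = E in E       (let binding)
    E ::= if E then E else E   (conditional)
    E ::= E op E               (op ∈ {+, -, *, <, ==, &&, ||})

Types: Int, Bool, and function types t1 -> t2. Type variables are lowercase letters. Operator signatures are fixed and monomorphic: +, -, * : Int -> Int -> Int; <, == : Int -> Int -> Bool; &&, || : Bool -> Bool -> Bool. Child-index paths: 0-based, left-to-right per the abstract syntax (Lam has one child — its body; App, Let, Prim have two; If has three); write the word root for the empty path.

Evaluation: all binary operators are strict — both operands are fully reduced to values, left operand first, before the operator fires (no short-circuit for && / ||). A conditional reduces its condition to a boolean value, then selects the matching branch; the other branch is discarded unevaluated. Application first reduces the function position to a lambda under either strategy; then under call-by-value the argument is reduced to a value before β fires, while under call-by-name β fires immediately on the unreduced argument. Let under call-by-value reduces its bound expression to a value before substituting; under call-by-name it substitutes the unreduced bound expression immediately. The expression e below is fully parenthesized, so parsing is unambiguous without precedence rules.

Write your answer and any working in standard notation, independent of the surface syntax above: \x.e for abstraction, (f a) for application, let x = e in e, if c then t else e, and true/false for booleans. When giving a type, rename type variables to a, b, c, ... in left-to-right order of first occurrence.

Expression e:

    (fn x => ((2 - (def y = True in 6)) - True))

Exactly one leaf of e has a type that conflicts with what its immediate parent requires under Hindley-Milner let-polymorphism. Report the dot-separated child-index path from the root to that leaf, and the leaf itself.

Answer: 0.1 : true

Working:
  unify Int ~ Int
let y : Bool
  unify Int ~ Int
  unify Int ~ Int
  unify Bool ~ Int
  FAIL: mismatch Bool ~ Int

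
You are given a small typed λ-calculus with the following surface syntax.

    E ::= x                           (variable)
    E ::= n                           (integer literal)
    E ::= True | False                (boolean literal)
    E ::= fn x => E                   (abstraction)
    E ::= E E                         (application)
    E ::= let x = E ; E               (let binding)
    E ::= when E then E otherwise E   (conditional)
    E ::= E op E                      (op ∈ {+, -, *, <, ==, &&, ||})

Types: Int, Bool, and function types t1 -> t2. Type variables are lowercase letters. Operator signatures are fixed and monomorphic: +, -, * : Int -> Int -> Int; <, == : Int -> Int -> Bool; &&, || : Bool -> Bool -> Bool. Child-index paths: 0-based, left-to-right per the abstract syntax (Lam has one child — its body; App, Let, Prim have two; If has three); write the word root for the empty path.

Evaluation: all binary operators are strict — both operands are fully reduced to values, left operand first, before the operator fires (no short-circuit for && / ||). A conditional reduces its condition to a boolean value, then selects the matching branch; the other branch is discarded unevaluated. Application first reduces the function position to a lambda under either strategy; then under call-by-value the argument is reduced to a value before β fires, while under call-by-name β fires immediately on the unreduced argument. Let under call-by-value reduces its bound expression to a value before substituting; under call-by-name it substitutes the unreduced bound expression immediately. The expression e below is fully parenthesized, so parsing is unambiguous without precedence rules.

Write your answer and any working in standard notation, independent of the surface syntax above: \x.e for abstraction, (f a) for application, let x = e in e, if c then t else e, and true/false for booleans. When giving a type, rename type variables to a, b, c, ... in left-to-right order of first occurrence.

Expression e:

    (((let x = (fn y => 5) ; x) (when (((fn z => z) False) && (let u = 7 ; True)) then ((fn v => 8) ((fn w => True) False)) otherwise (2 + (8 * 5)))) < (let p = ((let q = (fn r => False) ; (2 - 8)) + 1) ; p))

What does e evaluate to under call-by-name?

Working:
step 0: (((let x = (\y.5) in x) (if (((\z.z) false) && (let u = 7 in true)) then ((\v.8) ((\w.true) false)) else (2 + (8 * 5)))) < (let p = ((let q = (\r.false) in (2 - 8)) + 1) in p))
step 1: [let@0.0] (((\y.5) (if (((\z.z) false) && (let u = 7 in true)) then ((\v.8) ((\w.true) false)) else (2 + (8 * 5)))) < (let p = ((let q = (\r.false) in (2 - 8)) + 1) in p))
step 2: [beta@0] (5 < (let p = ((let q = (\r.false) in (2 - 8)) + 1) in p))
step 3: [let@1] (5 < ((let q = (\r.false) in (2 - 8)) + 1))
step 4: [let@1.0] (5 < ((2 - 8) + 1))
step 5: [delta@1.0] (5 < (-6 + 1))
step 6: [delta@1] (5 < -5)
step 7: [delta@root] false

Answer: false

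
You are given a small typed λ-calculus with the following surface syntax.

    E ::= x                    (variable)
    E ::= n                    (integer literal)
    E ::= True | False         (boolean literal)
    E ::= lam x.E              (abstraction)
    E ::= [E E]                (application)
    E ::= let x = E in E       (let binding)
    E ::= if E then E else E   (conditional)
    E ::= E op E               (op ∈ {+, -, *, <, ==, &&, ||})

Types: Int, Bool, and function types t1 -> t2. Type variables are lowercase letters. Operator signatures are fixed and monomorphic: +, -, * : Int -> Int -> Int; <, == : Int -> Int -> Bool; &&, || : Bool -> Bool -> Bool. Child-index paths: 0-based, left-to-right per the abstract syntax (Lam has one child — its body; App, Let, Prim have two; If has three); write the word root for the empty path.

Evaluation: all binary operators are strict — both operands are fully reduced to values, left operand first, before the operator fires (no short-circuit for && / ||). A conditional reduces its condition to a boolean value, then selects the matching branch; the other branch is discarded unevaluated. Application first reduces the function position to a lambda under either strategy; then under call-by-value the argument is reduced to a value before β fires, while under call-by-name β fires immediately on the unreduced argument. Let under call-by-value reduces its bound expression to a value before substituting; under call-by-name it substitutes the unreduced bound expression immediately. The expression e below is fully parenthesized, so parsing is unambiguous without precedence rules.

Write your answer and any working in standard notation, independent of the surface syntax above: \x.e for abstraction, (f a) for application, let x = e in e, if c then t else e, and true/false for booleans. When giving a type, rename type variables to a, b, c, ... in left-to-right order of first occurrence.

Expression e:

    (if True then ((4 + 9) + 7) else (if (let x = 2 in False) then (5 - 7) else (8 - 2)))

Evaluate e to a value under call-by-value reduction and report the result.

Answer: 20

Trace:
step 0: (if true then ((4 + 9) + 7) else (if (let x = 2 in false) then (5 - 7) else (8 - 2)))
step 1: [if@root] ((4 + 9) + 7)
step 2: [delta@0] (13 + 7)
step 3: [delta@root] 20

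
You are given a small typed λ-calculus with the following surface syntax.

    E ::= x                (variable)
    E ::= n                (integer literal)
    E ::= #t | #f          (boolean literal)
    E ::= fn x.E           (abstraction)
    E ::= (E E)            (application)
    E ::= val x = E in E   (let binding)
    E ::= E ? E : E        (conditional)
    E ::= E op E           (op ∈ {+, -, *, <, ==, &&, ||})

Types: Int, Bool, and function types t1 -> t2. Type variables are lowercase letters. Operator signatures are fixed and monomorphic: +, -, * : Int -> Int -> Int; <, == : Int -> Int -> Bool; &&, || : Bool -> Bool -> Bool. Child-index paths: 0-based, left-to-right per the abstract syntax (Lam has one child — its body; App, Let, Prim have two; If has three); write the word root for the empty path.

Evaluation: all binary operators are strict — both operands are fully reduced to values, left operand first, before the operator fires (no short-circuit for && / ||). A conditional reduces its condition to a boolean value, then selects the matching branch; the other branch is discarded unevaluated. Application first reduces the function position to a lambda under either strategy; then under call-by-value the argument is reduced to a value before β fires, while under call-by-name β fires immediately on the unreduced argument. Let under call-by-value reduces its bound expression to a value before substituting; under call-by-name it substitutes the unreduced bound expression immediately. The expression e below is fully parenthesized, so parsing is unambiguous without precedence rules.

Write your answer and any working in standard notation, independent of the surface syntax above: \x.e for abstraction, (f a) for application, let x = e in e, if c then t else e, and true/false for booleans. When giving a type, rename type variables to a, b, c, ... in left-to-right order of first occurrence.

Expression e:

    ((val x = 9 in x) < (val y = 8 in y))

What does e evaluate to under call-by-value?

Answer: false

Working:
step 0: ((let x = 9 in x) < (let y = 8 in y))
step 1: [let@0] (9 < (let y = 8 in y))
step 2: [let@1] (9 < 8)
step 3: [delta@root] false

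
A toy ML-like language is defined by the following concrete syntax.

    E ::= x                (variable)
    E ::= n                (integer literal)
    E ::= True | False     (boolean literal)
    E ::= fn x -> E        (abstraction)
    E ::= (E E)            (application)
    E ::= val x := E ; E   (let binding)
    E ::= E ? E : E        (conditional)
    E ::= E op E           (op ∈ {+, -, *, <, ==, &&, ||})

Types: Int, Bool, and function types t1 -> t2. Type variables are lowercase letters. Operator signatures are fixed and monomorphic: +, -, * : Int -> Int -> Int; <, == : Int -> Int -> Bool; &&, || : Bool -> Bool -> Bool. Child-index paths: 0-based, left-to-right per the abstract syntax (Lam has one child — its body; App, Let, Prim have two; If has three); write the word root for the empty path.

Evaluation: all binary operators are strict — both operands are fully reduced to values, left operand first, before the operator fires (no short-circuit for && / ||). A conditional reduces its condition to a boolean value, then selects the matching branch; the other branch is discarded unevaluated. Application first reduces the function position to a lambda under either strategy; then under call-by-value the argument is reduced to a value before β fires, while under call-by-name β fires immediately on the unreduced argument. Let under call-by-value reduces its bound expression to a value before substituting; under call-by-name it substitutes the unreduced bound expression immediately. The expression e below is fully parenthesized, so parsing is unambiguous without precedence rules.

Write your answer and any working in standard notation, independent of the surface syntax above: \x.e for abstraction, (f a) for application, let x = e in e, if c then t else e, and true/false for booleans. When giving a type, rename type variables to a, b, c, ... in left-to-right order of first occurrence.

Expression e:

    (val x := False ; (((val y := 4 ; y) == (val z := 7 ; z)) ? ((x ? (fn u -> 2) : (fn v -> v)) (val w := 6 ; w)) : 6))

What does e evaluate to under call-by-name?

Trace:
step 0: (let x = false in (if ((let y = 4 in y) == (let z = 7 in z)) then ((if x then (\u.2) else (\v.v)) (let w = 6 in w)) else 6))
step 1: [let@root] (if ((let y = 4 in y) == (let z = 7 in z)) then ((if false then (\u.2) else (\v.v)) (let w = 6 in w)) else 6)
step 2: [let@0.0] (if (4 == (let z = 7 in z)) then ((if false then (\u.2) else (\v.v)) (let w = 6 in w)) else 6)
step 3: [let@0.1] (if (4 == 7) then ((if false then (\u.2) else (\v.v)) (let w = 6 in w)) else 6)
step 4: [delta@0] (if false then ((if false then (\u.2) else (\v.v)) (let w = 6 in w)) else 6)
step 5: [if@root] 6

Answer: 6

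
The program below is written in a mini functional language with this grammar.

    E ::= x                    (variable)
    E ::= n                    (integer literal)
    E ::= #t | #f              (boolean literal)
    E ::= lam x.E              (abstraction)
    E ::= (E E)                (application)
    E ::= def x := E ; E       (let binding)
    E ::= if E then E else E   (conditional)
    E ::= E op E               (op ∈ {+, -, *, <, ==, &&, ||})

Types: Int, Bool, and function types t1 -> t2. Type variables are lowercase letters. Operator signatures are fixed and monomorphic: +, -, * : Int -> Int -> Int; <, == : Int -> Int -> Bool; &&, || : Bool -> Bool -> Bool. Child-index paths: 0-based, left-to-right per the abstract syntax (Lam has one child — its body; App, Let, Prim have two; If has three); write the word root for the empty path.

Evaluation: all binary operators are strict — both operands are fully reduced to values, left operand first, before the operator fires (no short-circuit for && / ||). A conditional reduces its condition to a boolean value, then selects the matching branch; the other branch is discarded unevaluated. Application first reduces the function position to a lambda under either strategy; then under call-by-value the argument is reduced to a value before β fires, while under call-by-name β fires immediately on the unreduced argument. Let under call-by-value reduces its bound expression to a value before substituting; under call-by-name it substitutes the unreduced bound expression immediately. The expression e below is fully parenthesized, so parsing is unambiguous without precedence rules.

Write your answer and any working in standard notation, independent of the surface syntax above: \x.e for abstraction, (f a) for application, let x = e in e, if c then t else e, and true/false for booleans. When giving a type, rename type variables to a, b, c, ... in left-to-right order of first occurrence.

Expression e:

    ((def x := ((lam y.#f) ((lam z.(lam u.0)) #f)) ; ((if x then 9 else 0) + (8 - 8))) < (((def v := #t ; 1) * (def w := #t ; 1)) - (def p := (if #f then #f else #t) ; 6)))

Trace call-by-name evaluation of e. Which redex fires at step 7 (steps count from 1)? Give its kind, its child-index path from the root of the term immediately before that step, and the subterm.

Derivation:
step 0: ((let x = ((\y.false) ((\z.(\u.0)) false)) in ((if x then 9 else 0) + (8 - 8))) < (((let v = true in 1) * (let w = true in 1)) - (let p = (if false then false else true) in 6)))
step 1: [let@0] (((if ((\y.false) ((\z.(\u.0)) false)) then 9 else 0) + (8 - 8)) < (((let v = true in 1) * (let w = true in 1)) - (let p = (if false then false else true) in 6)))
step 2: [beta@0.0.0] (((if false then 9 else 0) + (8 - 8)) < (((let v = true in 1) * (let w = true in 1)) - (let p = (if false then false else true) in 6)))
step 3: [if@0.0] ((0 + (8 - 8)) < (((let v = true in 1) * (let w = true in 1)) - (let p = (if false then false else true) in 6)))
step 4: [delta@0.1] ((0 + 0) < (((let v = true in 1) * (let w = true in 1)) - (let p = (if false then false else true) in 6)))
step 5: [delta@0] (0 < (((let v = true in 1) * (let w = true in 1)) - (let p = (if false then false else true) in 6)))
step 6: [let@1.0.0] (0 < ((1 * (let w = true in 1)) - (let p = (if false then false else true) in 6)))
step 7: [let@1.0.1] (0 < ((1 * 1) - (let p = (if false then false else true) in 6)))

Answer: let at 1.0.1 : (let w = true in 1)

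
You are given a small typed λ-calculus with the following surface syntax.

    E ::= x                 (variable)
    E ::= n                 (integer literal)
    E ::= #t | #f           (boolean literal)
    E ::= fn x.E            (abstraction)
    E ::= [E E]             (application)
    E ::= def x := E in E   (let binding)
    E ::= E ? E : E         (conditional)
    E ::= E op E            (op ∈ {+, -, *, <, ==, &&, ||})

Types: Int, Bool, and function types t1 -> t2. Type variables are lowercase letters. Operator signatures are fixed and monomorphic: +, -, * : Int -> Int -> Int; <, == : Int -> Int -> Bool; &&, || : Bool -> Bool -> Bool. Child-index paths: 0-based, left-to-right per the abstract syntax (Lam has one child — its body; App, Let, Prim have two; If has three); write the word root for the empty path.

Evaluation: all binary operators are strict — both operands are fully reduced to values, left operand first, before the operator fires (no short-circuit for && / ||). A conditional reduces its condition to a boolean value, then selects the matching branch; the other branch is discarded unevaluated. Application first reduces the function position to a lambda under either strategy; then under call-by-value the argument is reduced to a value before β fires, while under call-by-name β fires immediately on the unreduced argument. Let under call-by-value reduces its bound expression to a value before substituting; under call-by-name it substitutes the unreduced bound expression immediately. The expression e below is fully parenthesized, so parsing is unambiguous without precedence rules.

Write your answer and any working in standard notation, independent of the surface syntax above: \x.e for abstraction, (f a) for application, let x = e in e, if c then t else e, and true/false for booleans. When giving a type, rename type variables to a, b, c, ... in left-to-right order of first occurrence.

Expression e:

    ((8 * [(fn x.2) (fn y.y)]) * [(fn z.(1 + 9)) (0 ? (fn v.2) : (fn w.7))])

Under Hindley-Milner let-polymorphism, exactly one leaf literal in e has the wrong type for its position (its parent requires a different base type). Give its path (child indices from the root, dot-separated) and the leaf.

Working:
  unify Int ~ Int
\x._ : a -> Int
y : b
\y._ : b -> b
  unify a -> Int ~ (b -> b) -> c
  unify a ~ b -> b
  unify Int ~ c
_ _ : Int
  unify Int ~ Int
  unify Int ~ Int
  unify Int ~ Int
  unify Int ~ Int
\z._ : d -> Int
  unify Int ~ Bool
  FAIL: mismatch Int ~ Bool

Answer: 1.1.0 : 0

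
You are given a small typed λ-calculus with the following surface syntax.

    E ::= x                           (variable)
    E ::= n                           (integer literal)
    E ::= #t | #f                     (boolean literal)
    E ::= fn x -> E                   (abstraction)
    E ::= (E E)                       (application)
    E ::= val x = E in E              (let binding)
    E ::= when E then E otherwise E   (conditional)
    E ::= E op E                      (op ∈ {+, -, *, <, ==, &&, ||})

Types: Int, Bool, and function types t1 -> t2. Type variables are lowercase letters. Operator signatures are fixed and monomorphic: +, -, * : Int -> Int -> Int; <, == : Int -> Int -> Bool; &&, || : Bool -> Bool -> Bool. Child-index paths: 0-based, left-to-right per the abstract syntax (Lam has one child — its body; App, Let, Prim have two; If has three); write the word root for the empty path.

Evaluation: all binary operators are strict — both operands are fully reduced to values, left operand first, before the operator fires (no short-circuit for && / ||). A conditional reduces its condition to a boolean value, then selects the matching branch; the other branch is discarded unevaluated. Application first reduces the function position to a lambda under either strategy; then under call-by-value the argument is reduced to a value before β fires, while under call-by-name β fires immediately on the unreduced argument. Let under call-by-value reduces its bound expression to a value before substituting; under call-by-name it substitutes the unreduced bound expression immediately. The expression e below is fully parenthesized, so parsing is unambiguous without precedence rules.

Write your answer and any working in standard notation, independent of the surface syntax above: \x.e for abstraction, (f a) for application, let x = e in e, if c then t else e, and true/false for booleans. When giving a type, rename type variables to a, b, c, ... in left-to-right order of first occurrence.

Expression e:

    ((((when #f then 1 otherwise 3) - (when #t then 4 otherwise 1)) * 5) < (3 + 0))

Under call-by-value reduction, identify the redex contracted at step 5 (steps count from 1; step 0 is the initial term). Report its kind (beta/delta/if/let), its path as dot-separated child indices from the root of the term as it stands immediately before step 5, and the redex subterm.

Trace:
step 0: ((((if false then 1 else 3) - (if true then 4 else 1)) * 5) < (3 + 0))
step 1: [if@0.0.0] (((3 - (if true then 4 else 1)) * 5) < (3 + 0))
step 2: [if@0.0.1] (((3 - 4) * 5) < (3 + 0))
step 3: [delta@0.0] ((-1 * 5) < (3 + 0))
step 4: [delta@0] (-5 < (3 + 0))
step 5: [delta@1] (-5 < 3)

Answer: delta at 1 : (3 + 0)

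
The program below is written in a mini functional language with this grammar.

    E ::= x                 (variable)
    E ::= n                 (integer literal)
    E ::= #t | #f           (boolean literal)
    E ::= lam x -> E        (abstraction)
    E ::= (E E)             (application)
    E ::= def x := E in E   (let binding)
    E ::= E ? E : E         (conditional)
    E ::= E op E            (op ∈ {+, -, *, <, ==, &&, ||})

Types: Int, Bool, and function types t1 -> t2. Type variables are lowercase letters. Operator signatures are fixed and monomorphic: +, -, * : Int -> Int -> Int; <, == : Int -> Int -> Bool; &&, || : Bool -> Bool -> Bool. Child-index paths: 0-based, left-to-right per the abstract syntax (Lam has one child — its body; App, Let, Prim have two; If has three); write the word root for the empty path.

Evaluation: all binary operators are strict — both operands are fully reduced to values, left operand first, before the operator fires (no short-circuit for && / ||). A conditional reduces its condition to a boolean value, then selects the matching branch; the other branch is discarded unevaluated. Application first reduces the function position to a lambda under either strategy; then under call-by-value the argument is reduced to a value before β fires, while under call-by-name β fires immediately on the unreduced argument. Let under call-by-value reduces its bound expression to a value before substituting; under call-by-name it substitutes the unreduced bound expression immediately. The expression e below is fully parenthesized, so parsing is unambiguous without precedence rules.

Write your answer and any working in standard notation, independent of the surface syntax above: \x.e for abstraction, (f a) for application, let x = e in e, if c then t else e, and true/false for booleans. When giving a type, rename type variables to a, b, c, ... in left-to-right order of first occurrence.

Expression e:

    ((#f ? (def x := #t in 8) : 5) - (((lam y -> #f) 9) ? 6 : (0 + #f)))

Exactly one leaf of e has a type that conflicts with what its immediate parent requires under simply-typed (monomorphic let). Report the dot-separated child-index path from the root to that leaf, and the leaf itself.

Answer: 1.2.1 : false

Working:
  unify Bool ~ Bool
let x : Bool
  unify Int ~ Int
  unify Int ~ Int
\y._ : a -> Bool
  unify a -> Bool ~ Int -> b
  unify a ~ Int
  unify Bool ~ b
_ _ : Bool
  unify Bool ~ Bool
  unify Int ~ Int
  unify Bool ~ Int
  FAIL: mismatch Bool ~ Int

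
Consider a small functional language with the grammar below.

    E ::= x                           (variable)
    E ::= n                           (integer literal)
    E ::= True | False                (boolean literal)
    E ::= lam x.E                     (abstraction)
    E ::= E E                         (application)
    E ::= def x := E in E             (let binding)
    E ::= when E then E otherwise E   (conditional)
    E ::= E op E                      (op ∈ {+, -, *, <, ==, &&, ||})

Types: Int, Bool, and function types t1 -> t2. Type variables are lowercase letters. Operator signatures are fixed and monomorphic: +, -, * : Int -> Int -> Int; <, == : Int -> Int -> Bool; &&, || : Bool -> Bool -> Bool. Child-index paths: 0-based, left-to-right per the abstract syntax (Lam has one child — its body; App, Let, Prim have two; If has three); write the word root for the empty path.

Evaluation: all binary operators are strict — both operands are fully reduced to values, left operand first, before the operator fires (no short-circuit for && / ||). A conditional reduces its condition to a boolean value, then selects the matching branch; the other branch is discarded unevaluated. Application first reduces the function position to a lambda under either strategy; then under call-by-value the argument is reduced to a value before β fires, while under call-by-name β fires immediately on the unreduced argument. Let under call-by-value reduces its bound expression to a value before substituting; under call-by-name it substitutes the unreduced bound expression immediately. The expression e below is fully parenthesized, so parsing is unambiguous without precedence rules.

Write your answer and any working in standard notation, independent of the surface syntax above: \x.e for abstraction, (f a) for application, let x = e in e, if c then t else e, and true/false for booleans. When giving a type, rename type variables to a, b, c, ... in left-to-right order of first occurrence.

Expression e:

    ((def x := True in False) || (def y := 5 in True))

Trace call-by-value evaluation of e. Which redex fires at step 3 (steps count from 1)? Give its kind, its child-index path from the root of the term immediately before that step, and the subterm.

Answer: delta at root : (false || true)

Working:
step 0: ((let x = true in false) || (let y = 5 in true))
step 1: [let@0] (false || (let y = 5 in true))
step 2: [let@1] (false || true)
step 3: [delta@root] true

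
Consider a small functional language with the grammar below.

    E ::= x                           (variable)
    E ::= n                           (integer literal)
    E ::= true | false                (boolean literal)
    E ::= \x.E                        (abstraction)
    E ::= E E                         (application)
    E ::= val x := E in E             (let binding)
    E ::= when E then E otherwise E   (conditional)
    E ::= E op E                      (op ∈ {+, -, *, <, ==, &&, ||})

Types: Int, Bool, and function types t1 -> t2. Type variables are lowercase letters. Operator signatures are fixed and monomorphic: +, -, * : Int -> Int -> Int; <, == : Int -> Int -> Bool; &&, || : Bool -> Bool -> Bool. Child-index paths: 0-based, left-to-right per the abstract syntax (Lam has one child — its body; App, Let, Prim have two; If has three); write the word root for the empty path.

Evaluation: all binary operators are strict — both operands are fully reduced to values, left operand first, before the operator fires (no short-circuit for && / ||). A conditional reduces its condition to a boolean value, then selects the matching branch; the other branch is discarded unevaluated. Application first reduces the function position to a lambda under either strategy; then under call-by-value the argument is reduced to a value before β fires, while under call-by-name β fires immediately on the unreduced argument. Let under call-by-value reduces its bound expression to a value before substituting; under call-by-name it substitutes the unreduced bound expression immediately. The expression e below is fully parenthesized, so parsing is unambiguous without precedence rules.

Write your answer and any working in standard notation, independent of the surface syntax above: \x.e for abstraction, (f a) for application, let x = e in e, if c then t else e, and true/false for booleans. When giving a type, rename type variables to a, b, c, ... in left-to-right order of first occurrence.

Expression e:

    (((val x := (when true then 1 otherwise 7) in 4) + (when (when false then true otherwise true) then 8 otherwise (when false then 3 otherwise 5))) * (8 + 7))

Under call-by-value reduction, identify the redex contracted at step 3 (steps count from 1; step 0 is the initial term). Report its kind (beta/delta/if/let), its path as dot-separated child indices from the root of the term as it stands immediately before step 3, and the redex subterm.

Answer: if at 0.1.0 : (if false then true else true)

Trace:
step 0: (((let x = (if true then 1 else 7) in 4) + (if (if false then true else true) then 8 else (if false then 3 else 5))) * (8 + 7))
step 1: [if@0.0.0] (((let x = 1 in 4) + (if (if false then true else true) then 8 else (if false then 3 else 5))) * (8 + 7))
step 2: [let@0.0] ((4 + (if (if false then true else true) then 8 else (if false then 3 else 5))) * (8 + 7))
step 3: [if@0.1.0] ((4 + (if true then 8 else (if false then 3 else 5))) * (8 + 7))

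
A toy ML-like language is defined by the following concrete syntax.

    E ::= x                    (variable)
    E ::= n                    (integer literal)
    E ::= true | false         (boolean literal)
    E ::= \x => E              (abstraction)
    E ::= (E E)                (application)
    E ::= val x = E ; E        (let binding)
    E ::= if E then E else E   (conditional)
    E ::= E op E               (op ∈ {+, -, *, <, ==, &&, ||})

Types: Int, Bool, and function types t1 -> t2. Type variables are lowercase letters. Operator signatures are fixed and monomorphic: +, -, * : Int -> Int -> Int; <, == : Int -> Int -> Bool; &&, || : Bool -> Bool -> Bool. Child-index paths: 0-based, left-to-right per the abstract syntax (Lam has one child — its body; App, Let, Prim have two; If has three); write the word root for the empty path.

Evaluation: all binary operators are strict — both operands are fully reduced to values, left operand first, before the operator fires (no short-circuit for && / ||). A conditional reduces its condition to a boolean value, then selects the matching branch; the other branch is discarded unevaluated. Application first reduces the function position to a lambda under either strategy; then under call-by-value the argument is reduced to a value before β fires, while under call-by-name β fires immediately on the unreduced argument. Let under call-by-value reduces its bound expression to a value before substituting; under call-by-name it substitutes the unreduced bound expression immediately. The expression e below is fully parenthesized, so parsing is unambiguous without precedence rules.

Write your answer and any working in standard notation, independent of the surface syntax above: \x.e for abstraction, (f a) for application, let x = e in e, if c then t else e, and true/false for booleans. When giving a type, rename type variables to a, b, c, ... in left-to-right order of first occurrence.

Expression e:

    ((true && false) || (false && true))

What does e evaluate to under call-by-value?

Answer: false

Working:
step 0: ((true && false) || (false && true))
step 1: [delta@0] (false || (false && true))
step 2: [delta@1] (false || false)
step 3: [delta@root] false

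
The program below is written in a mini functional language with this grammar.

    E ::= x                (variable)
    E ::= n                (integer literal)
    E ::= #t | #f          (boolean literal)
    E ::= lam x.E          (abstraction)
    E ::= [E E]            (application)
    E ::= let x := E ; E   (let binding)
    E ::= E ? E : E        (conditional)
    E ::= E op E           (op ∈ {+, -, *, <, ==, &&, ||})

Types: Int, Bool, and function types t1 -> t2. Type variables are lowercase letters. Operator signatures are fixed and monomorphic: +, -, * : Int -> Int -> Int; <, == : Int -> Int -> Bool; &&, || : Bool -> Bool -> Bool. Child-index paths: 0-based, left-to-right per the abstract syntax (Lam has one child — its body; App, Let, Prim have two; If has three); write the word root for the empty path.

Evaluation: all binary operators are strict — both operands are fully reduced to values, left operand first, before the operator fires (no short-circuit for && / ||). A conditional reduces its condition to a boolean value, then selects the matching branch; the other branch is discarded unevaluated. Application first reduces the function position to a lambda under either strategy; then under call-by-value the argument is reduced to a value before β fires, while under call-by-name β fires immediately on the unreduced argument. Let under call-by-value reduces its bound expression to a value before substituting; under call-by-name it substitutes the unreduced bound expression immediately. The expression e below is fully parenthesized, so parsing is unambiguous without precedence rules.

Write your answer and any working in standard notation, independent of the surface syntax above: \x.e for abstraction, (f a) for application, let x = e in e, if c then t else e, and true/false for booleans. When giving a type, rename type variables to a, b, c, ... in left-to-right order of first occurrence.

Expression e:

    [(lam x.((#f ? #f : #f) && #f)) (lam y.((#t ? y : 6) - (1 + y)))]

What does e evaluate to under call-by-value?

Trace:
step 0: ((\x.((if false then false else false) && false)) (\y.((if true then y else 6) - (1 + y))))
step 1: [beta@root] ((if false then false else false) && false)
step 2: [if@0] (false && false)
step 3: [delta@root] false

Answer: false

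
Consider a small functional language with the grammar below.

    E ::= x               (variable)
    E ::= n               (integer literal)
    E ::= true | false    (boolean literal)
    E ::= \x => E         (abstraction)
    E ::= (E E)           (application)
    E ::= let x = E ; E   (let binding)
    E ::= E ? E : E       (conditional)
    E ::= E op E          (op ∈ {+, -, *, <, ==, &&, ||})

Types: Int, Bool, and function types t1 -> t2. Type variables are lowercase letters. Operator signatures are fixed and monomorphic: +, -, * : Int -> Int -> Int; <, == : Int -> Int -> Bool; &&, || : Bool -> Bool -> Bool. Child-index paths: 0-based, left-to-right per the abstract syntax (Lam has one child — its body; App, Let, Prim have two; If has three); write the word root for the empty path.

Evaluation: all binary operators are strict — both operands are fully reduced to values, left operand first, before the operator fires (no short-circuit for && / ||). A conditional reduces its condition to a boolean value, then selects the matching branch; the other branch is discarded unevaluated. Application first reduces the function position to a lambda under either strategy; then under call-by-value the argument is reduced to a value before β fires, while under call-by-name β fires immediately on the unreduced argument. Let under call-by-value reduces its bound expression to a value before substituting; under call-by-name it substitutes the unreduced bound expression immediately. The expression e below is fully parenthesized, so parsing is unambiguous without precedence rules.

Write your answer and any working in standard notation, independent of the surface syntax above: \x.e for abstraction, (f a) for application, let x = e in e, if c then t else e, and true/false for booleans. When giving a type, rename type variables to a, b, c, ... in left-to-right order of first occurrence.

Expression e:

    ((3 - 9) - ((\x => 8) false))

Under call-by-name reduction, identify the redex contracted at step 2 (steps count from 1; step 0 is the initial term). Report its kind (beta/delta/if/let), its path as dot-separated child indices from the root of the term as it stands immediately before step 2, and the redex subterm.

Answer: beta at 1 : ((\x.8) false)

Trace:
step 0: ((3 - 9) - ((\x.8) false))
step 1: [delta@0] (-6 - ((\x.8) false))
step 2: [beta@1] (-6 - 8)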